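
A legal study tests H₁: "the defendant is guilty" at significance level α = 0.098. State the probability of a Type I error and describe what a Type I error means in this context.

P(Type I error) = α = 0.098. A Type I error is rejecting H₀ when H₀ is actually true (false positive) — here, concluding that the defendant is guilty when in fact this is not the case. Consequence: convicting an innocent person.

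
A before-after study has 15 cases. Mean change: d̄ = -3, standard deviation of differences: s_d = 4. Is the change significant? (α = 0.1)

t = d̄/(s_d/√n) = -3/(4/√15) = -2.905. df = 14, critical t = ±1.761. Reject H₀.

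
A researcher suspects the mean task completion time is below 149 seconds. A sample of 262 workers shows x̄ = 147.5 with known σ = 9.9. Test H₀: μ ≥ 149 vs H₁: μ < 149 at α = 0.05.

z = -2.452. Critical value: -1.645. Reject H₀.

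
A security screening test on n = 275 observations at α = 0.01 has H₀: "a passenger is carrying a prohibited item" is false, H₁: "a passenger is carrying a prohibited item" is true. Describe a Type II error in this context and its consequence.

Type II error: failing to reject H₀ when it is false — concluding that a passenger is carrying a prohibited item is not supported when in fact it is. Consequence: letting a prohibited item through — security breach.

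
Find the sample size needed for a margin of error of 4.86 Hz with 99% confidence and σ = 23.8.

n = (z*σ/E)² = (2.576×23.8/4.86)² = 159.1 → n = 160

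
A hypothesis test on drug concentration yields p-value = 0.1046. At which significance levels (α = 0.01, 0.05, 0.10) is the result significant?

p = 0.1046. Not significant at any of the given levels.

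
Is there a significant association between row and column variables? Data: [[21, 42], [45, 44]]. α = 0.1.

χ² = 4.457. df = 1, critical = 2.706. Reject H₀. Variables are dependent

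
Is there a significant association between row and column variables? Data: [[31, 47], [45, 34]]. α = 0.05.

χ² = 4.659. df = 1, critical = 3.841. Reject H₀. Variables are dependent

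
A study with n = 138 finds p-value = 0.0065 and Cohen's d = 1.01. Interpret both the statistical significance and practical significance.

Statistically significant (p = 0.0065 < 0.05). Cohen's d = 1.01 indicates a large effect size. Both statistical and practical significance should be considered.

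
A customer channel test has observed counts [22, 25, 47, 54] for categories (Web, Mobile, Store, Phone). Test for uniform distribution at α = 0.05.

Expected = 37 each. χ² = Σ(O-E)²/E = 20.486. df = 3, critical value = 7.815. Reject H₀.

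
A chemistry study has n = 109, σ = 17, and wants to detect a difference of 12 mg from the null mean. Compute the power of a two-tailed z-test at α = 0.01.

SE = σ/√n = 17/√109 = 1.628. Non-centrality λ = d/SE = 12/1.628 = 7.37. Power ≈ Φ(λ - z_{α/2}) = Φ(7.37 - 2.576) = Φ(4.794) = 1.0.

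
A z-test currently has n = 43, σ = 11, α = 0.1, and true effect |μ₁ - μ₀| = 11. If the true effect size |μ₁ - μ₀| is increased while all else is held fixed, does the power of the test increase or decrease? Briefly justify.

Power increases: a larger true effect increases the non-centrality λ = |μ₁ - μ₀|/(σ/√n).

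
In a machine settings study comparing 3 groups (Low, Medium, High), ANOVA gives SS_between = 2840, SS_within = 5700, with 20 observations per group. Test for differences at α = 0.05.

df_between = 2, df_within = 57. F = MS_between/MS_within = 1420.0/100.0 = 14.2. F_crit ≈ 3.159. Reject H₀. At least one mean differs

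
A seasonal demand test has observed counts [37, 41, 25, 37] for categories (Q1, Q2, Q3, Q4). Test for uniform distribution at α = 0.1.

Expected = 35 each. χ² = Σ(O-E)²/E = 4.114. df = 3, critical value = 6.251. Fail to reject H₀.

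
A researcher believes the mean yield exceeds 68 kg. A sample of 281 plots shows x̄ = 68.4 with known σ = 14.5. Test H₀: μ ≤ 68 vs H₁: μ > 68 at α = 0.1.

z = 0.462. Critical value: 1.28. Fail to reject H₀.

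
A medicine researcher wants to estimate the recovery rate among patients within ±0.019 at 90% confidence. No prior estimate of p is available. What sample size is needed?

Conservative approach: use p = 0.5 (maximizes p(1-p) = 0.25). n = z²(0.25)/E² = 1.645²×0.25/0.019² = 1874.0 → n = 1874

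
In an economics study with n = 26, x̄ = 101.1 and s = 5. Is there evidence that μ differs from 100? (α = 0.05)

t = (x̄ - μ₀)/(s/√n) = (101.1 - 100)/(5/√26) = 1.122. df = 25, critical t = ±2.06. Fail to reject H₀.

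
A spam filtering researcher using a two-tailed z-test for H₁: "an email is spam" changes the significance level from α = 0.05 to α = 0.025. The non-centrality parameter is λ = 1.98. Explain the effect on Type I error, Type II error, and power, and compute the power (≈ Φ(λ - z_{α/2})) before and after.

Decreasing α from 0.05 to 0.025:
• Type I error rate decreases (α is the Type I rate by definition).
• Critical value moves from z_{α/2} = 1.96 to 2.241, so power = Φ(λ - z_{α/2}) goes from Φ(1.98 - 1.96) = 0.508 to Φ(1.98 - 2.241) = 0.397.
• Type II error rate β = 1 - power therefore increases (0.492 → 0.603).
Appropriate when false positives are costly — here, a legitimate email is sent to the spam folder and the user misses it.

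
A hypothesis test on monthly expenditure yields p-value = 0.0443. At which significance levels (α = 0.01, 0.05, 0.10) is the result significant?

p = 0.0443. Significant at: α = 0.05, 0.1.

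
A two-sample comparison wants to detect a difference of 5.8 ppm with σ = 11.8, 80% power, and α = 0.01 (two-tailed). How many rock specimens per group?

n per group = 2(z_α/2 + z_β)²σ²/d² = 2×(2.576 + 0.84)²×11.8²/5.8² = 96.6 → n = 97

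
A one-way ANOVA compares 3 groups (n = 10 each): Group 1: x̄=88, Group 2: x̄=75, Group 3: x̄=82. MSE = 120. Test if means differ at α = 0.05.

Grand mean = 81.67. SS_between = 846.67, MS_between = 423.33. F = 3.528, F_crit ≈ 3.354. Reject H₀.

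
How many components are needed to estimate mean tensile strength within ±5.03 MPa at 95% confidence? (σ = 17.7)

n = (z*σ/E)² = (1.96×17.7/5.03)² = 47.6 → n = 48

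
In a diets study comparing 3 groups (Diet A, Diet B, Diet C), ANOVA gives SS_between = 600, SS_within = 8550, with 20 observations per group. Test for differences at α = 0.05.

df_between = 2, df_within = 57. F = MS_between/MS_within = 300.0/150.0 = 2.0. F_crit ≈ 3.159. Fail to reject H₀.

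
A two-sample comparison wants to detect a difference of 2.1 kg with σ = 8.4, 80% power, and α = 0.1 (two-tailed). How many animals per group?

n per group = 2(z_α/2 + z_β)²σ²/d² = 2×(1.645 + 0.84)²×8.4²/2.1² = 197.6 → n = 198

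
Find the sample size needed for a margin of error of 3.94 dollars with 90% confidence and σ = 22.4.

n = (z*σ/E)² = (1.645×22.4/3.94)² = 87.5 → n = 88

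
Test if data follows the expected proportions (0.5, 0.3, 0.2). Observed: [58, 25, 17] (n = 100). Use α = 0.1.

Expected: [50.0, 30.0, 20.0]. χ² = 2.563. df = 2, critical = 4.605. Fail to reject H₀.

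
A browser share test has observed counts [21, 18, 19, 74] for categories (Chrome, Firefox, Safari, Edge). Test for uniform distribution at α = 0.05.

Expected = 33 each. χ² = Σ(O-E)²/E = 68.061. df = 3, critical value = 7.815. Reject H₀.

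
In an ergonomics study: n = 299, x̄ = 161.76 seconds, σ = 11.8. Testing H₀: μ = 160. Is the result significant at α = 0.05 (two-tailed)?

z = (161.76 - 160)/(11.8/√299) = 2.579. Since |z| > 1.96, significant at α = 0.05.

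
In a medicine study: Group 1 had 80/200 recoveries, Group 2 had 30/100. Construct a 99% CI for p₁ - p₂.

p̂₁ = 0.4, p̂₂ = 0.3. Difference = 0.1. CI = (-0.048, 0.248)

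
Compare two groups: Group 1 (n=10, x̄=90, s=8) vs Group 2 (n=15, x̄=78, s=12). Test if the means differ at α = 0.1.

Pooled sp = 10.62. t = 2.769, df = 23. Critical t = ±1.714. Reject H₀.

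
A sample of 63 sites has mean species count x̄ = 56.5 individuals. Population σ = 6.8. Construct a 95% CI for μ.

CI = x̄ ± z*(σ/√n) = 56.5 ± 1.96(6.8/√63) = 56.5 ± 1.68 = (54.82, 58.18)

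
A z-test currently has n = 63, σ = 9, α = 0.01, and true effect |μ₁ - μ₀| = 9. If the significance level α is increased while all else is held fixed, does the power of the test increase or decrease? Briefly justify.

Power increases: a larger α lowers the critical value, so more of the H₁ sampling distribution falls in the rejection region.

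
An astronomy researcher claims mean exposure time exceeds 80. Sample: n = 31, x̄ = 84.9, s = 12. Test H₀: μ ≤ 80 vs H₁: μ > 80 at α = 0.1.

t = (84.9 - 80)/(12/√31) = 2.274, df = 30. Critical t = 1.31. Reject H₀.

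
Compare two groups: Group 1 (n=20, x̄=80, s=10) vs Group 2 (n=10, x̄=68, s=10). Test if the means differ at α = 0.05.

Pooled sp = 10.0. t = 3.098, df = 28. Critical t = ±2.048. Reject H₀.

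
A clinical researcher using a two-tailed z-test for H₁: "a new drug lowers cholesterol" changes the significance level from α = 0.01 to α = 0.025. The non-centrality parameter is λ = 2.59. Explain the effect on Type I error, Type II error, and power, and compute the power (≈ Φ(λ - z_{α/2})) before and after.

Increasing α from 0.01 to 0.025:
• Type I error rate increases (α is the Type I rate by definition).
• Critical value moves from z_{α/2} = 2.576 to 2.241, so power = Φ(λ - z_{α/2}) goes from Φ(2.59 - 2.576) = 0.506 to Φ(2.59 - 2.241) = 0.636.
• Type II error rate β = 1 - power therefore decreases (0.494 → 0.364).
Appropriate when false negatives are costly — here, shelving an effective drug — patients miss out on a treatment that would have helped.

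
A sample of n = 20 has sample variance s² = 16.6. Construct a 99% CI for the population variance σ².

df = 19. χ²_{0.005} = 38.582, χ²_{0.995} = 6.844. CI for σ² = ((n-1)s²/χ²_{α/2}, (n-1)s²/χ²_{1-α/2}) = (19·16.6/38.582, 19·16.6/6.844) = (8.17, 46.08)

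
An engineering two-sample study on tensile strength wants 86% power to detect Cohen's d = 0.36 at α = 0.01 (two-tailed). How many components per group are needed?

z_{α/2} = 2.576, z_β = Φ⁻¹(0.86) = 1.08. For small effect (d = 0.36): n per group = 2(z_{α/2} + z_β)²/d² = 2(2.576 + 1.08)²/0.36² = 206.3 → 207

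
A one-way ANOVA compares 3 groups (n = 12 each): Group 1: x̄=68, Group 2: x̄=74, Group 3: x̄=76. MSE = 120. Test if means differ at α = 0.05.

Grand mean = 72.67. SS_between = 416.0, MS_between = 208.0. F = 1.733, F_crit ≈ 3.285. Fail to reject H₀.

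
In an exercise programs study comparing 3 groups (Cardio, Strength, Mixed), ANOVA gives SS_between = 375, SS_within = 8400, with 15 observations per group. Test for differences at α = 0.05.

df_between = 2, df_within = 42. F = MS_between/MS_within = 187.5/200.0 = 0.938. F_crit ≈ 3.22. Fail to reject H₀.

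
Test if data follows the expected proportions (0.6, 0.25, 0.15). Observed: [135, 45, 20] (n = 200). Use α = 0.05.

Expected: [120.0, 50.0, 30.0]. χ² = 5.708. df = 2, critical = 5.991. Fail to reject H₀.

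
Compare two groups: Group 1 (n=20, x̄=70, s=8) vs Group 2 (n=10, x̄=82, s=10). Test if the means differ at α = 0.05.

Pooled sp = 8.69. t = -3.564, df = 28. Critical t = ±2.048. Reject H₀.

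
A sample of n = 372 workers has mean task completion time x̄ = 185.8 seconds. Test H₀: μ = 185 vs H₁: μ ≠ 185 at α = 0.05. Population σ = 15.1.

z = (x̄ - μ₀)/(σ/√n) = (185.8 - 185)/(15.1/√372) = 1.022. Critical value: ±1.96. Since |1.022| ≤ 1.96, Fail to reject H₀.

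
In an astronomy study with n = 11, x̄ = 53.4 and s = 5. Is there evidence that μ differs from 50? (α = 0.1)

t = (x̄ - μ₀)/(s/√n) = (53.4 - 50)/(5/√11) = 2.255. df = 10, critical t = ±1.812. Reject H₀.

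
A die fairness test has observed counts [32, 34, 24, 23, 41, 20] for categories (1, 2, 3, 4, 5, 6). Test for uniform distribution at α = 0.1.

Expected = 29 each. χ² = Σ(O-E)²/E = 11.034. df = 5, critical value = 9.236. Reject H₀.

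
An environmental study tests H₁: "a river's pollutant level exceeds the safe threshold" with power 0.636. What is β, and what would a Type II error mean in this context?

β = 1 - power = 1 - 0.636 = 0.364. A Type II error is failing to reject H₀ when H₀ is false (false negative) — here, failing to conclude that a river's pollutant level exceeds the safe threshold when in fact it is true. Consequence: allowing unsafe pollution to continue.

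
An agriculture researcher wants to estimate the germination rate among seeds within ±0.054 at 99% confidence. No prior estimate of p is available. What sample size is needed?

Conservative approach: use p = 0.5 (maximizes p(1-p) = 0.25). n = z²(0.25)/E² = 2.576²×0.25/0.054² = 568.9 → n = 569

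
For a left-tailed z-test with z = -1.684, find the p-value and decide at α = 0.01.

p = P(Z < -1.684) = Φ(-1.684) ≈ 0.0461. Since p ≥ 0.01, fail to reject H₀ (not significant) at α = 0.01.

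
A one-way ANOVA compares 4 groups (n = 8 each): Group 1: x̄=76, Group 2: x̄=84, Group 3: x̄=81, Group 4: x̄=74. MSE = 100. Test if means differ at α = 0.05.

Grand mean = 78.75. SS_between = 502.0, MS_between = 167.33. F = 1.673, F_crit ≈ 2.947. Fail to reject H₀.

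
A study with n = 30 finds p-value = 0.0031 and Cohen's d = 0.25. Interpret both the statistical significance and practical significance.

Statistically significant (p = 0.0031 < 0.05). Cohen's d = 0.25 indicates a small effect size. Both statistical and practical significance should be considered.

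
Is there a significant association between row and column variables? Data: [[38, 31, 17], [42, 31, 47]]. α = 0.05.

χ² = 8.893. df = 2, critical = 5.991. Reject H₀. Variables are dependent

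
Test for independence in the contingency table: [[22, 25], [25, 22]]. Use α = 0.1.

χ² = 0.383. df = 1, critical = 2.706. Fail to reject H₀. No evidence of dependence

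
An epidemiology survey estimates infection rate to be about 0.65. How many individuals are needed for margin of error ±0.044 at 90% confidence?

n = z²p(1-p)/E² = 1.645²×0.65×0.35/0.044² = 318.0 → n = 318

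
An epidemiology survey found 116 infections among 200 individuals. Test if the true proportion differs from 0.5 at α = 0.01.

p̂ = 0.58, p₀ = 0.5. z = (p̂ - p₀)/√(p₀(1-p₀)/n) = 2.263. Critical: ±2.576. Fail to reject H₀.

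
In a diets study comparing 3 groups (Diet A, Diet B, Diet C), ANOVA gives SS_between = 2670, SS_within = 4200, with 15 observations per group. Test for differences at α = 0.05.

df_between = 2, df_within = 42. F = MS_between/MS_within = 1335.0/100.0 = 13.35. F_crit ≈ 3.22. Reject H₀. At least one mean differs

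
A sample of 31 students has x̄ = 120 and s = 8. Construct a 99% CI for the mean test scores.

CI = x̄ ± t*(s/√n) = 120 ± 2.75(8/√31) = (116.05, 123.95)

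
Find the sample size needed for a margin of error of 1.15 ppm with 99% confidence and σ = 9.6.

n = (z*σ/E)² = (2.576×9.6/1.15)² = 462.4 → n = 463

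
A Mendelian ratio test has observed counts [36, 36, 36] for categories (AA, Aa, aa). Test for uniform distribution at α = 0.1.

Expected = 36 each. χ² = Σ(O-E)²/E = 0.0. df = 2, critical value = 4.605. Fail to reject H₀.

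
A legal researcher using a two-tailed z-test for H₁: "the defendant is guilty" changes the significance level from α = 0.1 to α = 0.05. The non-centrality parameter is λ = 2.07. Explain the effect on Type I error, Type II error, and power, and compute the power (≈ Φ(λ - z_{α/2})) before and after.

Decreasing α from 0.1 to 0.05:
• Type I error rate decreases (α is the Type I rate by definition).
• Critical value moves from z_{α/2} = 1.645 to 1.96, so power = Φ(λ - z_{α/2}) goes from Φ(2.07 - 1.645) = 0.665 to Φ(2.07 - 1.96) = 0.544.
• Type II error rate β = 1 - power therefore increases (0.335 → 0.456).
Appropriate when false positives are costly — here, convicting an innocent person.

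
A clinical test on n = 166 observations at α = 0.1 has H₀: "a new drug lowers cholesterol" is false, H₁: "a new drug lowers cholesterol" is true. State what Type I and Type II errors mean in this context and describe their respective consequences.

Type I (false positive): concluding that a new drug lowers cholesterol when it is not — approving an ineffective drug — patients take a useless medication and may skip effective alternatives. Type II (false negative): failing to conclude that a new drug lowers cholesterol when it is — shelving an effective drug — patients miss out on a treatment that would have helped. Which is costlier depends on domain priorities and is a judgement call rather than a statistical fact.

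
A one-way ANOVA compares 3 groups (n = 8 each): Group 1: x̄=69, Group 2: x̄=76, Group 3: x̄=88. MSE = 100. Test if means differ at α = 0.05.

Grand mean = 77.67. SS_between = 1477.33, MS_between = 738.67. F = 7.387, F_crit ≈ 3.467. Reject H₀.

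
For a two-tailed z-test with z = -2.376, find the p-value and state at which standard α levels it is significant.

p = 2·P(Z > |-2.376|) = 2·(1 - Φ(2.376)) ≈ 0.0175. Significant at α = 0.1; Significant at α = 0.05.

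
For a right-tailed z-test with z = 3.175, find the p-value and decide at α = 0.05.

p = P(Z > 3.175) = 1 - Φ(3.175) ≈ 0.0007. Since p < 0.05, reject H₀ (significant) at α = 0.05.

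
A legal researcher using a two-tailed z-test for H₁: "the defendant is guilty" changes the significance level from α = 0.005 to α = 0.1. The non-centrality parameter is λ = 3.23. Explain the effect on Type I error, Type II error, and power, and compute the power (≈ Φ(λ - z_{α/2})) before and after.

Increasing α from 0.005 to 0.1:
• Type I error rate increases (α is the Type I rate by definition).
• Critical value moves from z_{α/2} = 2.807 to 1.645, so power = Φ(λ - z_{α/2}) goes from Φ(3.23 - 2.807) = 0.664 to Φ(3.23 - 1.645) = 0.944.
• Type II error rate β = 1 - power therefore decreases (0.336 → 0.056).
Appropriate when false negatives are costly — here, acquitting a guilty person.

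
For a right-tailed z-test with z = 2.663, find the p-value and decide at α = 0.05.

p = P(Z > 2.663) = 1 - Φ(2.663) ≈ 0.0039. Since p < 0.05, reject H₀ (significant) at α = 0.05.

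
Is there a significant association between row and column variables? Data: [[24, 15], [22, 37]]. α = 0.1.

χ² = 5.544. df = 1, critical = 2.706. Reject H₀. Variables are dependent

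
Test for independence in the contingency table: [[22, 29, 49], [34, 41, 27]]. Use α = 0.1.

χ² = 10.978. df = 2, critical = 4.605. Reject H₀. Variables are dependent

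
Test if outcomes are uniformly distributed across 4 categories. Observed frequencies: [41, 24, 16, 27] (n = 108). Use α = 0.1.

Expected = 27 each. χ² = Σ(O-E)²/E = 12.074. df = 3, critical value = 6.251. Reject H₀.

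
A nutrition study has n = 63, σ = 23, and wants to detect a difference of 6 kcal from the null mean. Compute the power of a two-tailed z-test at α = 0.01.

SE = σ/√n = 23/√63 = 2.898. Non-centrality λ = d/SE = 6/2.898 = 2.071. Power ≈ Φ(λ - z_{α/2}) = Φ(2.071 - 2.576) = Φ(-0.505) = 0.307.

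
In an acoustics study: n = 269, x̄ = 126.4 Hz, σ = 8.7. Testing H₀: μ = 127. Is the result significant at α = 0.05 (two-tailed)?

z = (126.4 - 127)/(8.7/√269) = -1.131. Since |z| ≤ 1.96, not significant at α = 0.05.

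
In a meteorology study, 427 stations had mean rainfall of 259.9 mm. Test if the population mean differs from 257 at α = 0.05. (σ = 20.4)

z = (x̄ - μ₀)/(σ/√n) = (259.9 - 257)/(20.4/√427) = 2.938. Critical value: ±1.96. Since |2.938| > 1.96, Reject H₀.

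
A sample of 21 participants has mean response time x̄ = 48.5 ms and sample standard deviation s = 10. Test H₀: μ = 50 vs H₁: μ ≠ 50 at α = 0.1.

t = (x̄ - μ₀)/(s/√n) = (48.5 - 50)/(10/√21) = -0.687. df = 20, critical t = ±1.725. Fail to reject H₀.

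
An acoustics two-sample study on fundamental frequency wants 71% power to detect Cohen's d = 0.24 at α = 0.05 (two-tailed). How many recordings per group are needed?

z_{α/2} = 1.96, z_β = Φ⁻¹(0.71) = 0.553. For small effect (d = 0.24): n per group = 2(z_{α/2} + z_β)²/d² = 2(1.96 + 0.553)²/0.24² = 219.3 → 220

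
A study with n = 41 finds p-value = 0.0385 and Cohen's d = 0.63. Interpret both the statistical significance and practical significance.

Statistically significant (p = 0.0385 < 0.05). Cohen's d = 0.63 indicates a medium effect size. Both statistical and practical significance should be considered.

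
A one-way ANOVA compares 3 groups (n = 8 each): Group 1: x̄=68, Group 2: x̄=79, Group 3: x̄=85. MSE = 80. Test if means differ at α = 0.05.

Grand mean = 77.33. SS_between = 1189.33, MS_between = 594.67. F = 7.433, F_crit ≈ 3.467. Reject H₀.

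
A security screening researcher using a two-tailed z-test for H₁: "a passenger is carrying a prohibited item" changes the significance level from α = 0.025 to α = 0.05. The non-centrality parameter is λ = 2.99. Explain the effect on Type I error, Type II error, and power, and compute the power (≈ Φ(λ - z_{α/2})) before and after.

Increasing α from 0.025 to 0.05:
• Type I error rate increases (α is the Type I rate by definition).
• Critical value moves from z_{α/2} = 2.241 to 1.96, so power = Φ(λ - z_{α/2}) goes from Φ(2.99 - 2.241) = 0.773 to Φ(2.99 - 1.96) = 0.848.
• Type II error rate β = 1 - power therefore decreases (0.227 → 0.152).
Appropriate when false negatives are costly — here, letting a prohibited item through — security breach.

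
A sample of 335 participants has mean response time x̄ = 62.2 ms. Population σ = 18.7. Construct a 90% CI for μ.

CI = x̄ ± z*(σ/√n) = 62.2 ± 1.645(18.7/√335) = 62.2 ± 1.68 = (60.52, 63.88)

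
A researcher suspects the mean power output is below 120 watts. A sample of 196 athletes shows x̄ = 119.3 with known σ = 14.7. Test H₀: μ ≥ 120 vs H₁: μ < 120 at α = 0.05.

z = -0.667. Critical value: -1.645. Fail to reject H₀.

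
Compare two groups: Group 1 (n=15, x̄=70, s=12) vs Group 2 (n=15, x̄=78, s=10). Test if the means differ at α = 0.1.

Pooled sp = 11.05. t = -1.984, df = 28. Critical t = ±1.701. Reject H₀.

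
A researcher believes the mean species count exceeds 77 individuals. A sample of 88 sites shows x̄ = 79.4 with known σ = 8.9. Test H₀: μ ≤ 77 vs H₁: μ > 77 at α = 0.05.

z = 2.53. Critical value: 1.645. Reject H₀.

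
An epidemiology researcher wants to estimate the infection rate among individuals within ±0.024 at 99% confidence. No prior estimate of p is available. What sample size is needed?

Conservative approach: use p = 0.5 (maximizes p(1-p) = 0.25). n = z²(0.25)/E² = 2.576²×0.25/0.024² = 2880.1 → n = 2881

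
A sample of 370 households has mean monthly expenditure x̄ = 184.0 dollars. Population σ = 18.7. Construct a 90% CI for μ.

CI = x̄ ± z*(σ/√n) = 184.0 ± 1.645(18.7/√370) = 184.0 ± 1.6 = (182.4, 185.6)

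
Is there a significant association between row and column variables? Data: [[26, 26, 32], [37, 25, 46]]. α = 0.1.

χ² = 1.476. df = 2, critical = 4.605. Fail to reject H₀. No evidence of dependence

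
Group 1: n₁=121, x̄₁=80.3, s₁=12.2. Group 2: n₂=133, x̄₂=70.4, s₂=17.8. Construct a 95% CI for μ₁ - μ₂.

Difference = 9.9. SE = √(12.2²/121 + 17.8²/133) = 1.901. CI = (6.17, 13.63)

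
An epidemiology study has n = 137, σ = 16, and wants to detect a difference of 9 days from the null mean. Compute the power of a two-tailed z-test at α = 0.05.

SE = σ/√n = 16/√137 = 1.367. Non-centrality λ = d/SE = 9/1.367 = 6.584. Power ≈ Φ(λ - z_{α/2}) = Φ(6.584 - 1.96) = Φ(4.624) = 1.0.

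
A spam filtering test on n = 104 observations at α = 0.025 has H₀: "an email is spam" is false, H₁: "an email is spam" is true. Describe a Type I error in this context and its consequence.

Type I error: rejecting H₀ when it is true — concluding that an email is spam when in fact it is not. Consequence: a legitimate email is sent to the spam folder and the user misses it.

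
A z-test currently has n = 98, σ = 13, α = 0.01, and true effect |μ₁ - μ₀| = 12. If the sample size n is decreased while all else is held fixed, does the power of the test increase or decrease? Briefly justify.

Power decreases: a smaller n inflates the standard error σ/√n, pulling the sampling distribution under H₁ back toward the critical value.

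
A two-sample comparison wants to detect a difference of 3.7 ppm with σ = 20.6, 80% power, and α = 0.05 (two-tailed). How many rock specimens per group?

n per group = 2(z_α/2 + z_β)²σ²/d² = 2×(1.96 + 0.84)²×20.6²/3.7² = 486.05 → n = 487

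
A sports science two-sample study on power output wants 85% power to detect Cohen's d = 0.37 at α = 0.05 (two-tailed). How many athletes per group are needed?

z_{α/2} = 1.96, z_β = Φ⁻¹(0.85) = 1.036. For small effect (d = 0.37): n per group = 2(z_{α/2} + z_β)²/d² = 2(1.96 + 1.036)²/0.37² = 131.1 → 132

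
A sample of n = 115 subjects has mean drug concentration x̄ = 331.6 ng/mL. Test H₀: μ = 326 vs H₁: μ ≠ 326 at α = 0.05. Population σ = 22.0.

z = (x̄ - μ₀)/(σ/√n) = (331.6 - 326)/(22.0/√115) = 2.73. Critical value: ±1.96. Since |2.73| > 1.96, Reject H₀.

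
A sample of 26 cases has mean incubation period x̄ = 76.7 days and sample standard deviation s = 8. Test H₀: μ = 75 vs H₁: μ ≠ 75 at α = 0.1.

t = (x̄ - μ₀)/(s/√n) = (76.7 - 75)/(8/√26) = 1.084. df = 25, critical t = ±1.708. Fail to reject H₀.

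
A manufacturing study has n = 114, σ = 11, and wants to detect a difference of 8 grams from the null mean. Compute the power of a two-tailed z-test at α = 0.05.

SE = σ/√n = 11/√114 = 1.03. Non-centrality λ = d/SE = 8/1.03 = 7.765. Power ≈ Φ(λ - z_{α/2}) = Φ(7.765 - 1.96) = Φ(5.805) = 1.0.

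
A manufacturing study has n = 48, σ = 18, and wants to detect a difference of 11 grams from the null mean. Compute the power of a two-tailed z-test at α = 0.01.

SE = σ/√n = 18/√48 = 2.598. Non-centrality λ = d/SE = 11/2.598 = 4.234. Power ≈ Φ(λ - z_{α/2}) = Φ(4.234 - 2.576) = Φ(1.658) = 0.951.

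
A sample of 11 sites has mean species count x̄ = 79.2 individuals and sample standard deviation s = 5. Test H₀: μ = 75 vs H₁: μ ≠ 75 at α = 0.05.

t = (x̄ - μ₀)/(s/√n) = (79.2 - 75)/(5/√11) = 2.786. df = 10, critical t = ±2.228. Reject H₀.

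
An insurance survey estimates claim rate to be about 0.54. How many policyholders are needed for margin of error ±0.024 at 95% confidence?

n = z²p(1-p)/E² = 1.96²×0.54×0.46/0.024² = 1656.7 → n = 1657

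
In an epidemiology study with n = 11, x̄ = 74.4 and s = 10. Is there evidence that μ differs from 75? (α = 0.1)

t = (x̄ - μ₀)/(s/√n) = (74.4 - 75)/(10/√11) = -0.199. df = 10, critical t = ±1.812. Fail to reject H₀.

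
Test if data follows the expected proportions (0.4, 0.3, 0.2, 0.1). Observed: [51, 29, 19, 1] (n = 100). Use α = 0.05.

Expected: [40.0, 30.0, 20.0, 10.0]. χ² = 11.208. df = 3, critical = 7.815. Reject H₀.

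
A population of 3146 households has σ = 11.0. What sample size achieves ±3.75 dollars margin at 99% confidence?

Without FPC: n₀ = (2.576×11.0/3.75)² = 57.097. With FPC: n = n₀N/(n₀+N-1) = 56.1 → n = 57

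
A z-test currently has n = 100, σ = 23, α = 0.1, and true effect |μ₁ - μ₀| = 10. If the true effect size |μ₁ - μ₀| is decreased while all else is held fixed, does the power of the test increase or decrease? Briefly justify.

Power decreases: a smaller true effect decreases the non-centrality λ = |μ₁ - μ₀|/(σ/√n).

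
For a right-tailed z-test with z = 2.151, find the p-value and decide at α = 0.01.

p = P(Z > 2.151) = 1 - Φ(2.151) ≈ 0.0157. Since p ≥ 0.01, fail to reject H₀ (not significant) at α = 0.01.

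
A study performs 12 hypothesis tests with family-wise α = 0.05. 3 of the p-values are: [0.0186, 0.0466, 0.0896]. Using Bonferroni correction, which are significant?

Bonferroni α = 0.05/12 = 0.00417. None of the given p-values are significant.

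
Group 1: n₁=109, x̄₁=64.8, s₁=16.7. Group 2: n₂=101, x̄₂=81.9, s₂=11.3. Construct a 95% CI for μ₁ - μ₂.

Difference = -17.1. SE = √(16.7²/109 + 11.3²/101) = 1.955. CI = (-20.93, -13.27)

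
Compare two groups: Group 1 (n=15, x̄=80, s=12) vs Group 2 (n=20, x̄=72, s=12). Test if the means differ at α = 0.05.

Pooled sp = 12.0. t = 1.952, df = 33. Critical t = ±2.035. Fail to reject H₀.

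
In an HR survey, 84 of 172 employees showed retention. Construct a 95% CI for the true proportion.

p̂ = 0.488. CI = p̂ ± z*√(p̂(1-p̂)/n) = (0.414, 0.563)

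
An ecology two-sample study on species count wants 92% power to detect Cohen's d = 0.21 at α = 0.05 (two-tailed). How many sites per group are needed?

z_{α/2} = 1.96, z_β = Φ⁻¹(0.92) = 1.405. For small effect (d = 0.21): n per group = 2(z_{α/2} + z_β)²/d² = 2(1.96 + 1.405)²/0.21² = 513.5 → 514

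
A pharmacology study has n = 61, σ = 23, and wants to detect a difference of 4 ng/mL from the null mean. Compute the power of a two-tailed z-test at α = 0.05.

SE = σ/√n = 23/√61 = 2.945. Non-centrality λ = d/SE = 4/2.945 = 1.358. Power ≈ Φ(λ - z_{α/2}) = Φ(1.358 - 1.96) = Φ(-0.602) = 0.274.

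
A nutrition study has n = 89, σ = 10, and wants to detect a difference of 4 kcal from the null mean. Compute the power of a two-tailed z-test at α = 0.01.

SE = σ/√n = 10/√89 = 1.06. Non-centrality λ = d/SE = 4/1.06 = 3.774. Power ≈ Φ(λ - z_{α/2}) = Φ(3.774 - 2.576) = Φ(1.198) = 0.884.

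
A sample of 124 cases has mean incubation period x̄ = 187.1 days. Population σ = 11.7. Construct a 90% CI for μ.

CI = x̄ ± z*(σ/√n) = 187.1 ± 1.645(11.7/√124) = 187.1 ± 1.73 = (185.37, 188.83)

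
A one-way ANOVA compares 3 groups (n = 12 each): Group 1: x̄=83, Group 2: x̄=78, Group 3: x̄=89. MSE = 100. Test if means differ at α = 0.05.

Grand mean = 83.33. SS_between = 728.0, MS_between = 364.0. F = 3.64, F_crit ≈ 3.285. Reject H₀.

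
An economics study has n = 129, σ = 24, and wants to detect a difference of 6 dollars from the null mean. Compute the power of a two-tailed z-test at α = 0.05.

SE = σ/√n = 24/√129 = 2.113. Non-centrality λ = d/SE = 6/2.113 = 2.839. Power ≈ Φ(λ - z_{α/2}) = Φ(2.839 - 1.96) = Φ(0.879) = 0.81.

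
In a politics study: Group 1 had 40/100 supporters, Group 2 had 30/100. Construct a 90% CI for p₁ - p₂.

p̂₁ = 0.4, p̂₂ = 0.3. Difference = 0.1. CI = (-0.01, 0.21)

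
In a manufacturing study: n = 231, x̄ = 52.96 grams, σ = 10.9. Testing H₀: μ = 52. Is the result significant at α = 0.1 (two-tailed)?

z = (52.96 - 52)/(10.9/√231) = 1.339. Since |z| ≤ 1.645, not significant at α = 0.1.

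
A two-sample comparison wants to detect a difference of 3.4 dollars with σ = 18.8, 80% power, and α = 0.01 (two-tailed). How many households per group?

n per group = 2(z_α/2 + z_β)²σ²/d² = 2×(2.576 + 0.84)²×18.8²/3.4² = 713.5 → n = 714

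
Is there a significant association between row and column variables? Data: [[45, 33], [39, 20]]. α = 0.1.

χ² = 1.001. df = 1, critical = 2.706. Fail to reject H₀. No evidence of dependence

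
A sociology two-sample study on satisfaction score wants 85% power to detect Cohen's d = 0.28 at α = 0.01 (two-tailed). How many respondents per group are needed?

z_{α/2} = 2.576, z_β = Φ⁻¹(0.85) = 1.036. For small effect (d = 0.28): n per group = 2(z_{α/2} + z_β)²/d² = 2(2.576 + 1.036)²/0.28² = 332.8 → 333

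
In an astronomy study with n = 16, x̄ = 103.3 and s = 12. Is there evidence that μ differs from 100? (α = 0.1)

t = (x̄ - μ₀)/(s/√n) = (103.3 - 100)/(12/√16) = 1.1. df = 15, critical t = ±1.753. Fail to reject H₀.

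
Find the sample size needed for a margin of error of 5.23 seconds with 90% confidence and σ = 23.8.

n = (z*σ/E)² = (1.645×23.8/5.23)² = 56.04 → n = 57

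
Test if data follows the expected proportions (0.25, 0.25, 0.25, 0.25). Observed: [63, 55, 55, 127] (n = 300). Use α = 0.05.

Expected: [75.0, 75.0, 75.0, 75.0]. χ² = 48.64. df = 3, critical = 7.815. Reject H₀.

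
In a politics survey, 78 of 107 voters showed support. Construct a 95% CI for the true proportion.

p̂ = 0.729. CI = p̂ ± z*√(p̂(1-p̂)/n) = (0.645, 0.813)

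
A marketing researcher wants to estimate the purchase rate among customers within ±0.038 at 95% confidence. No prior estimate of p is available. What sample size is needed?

Conservative approach: use p = 0.5 (maximizes p(1-p) = 0.25). n = z²(0.25)/E² = 1.96²×0.25/0.038² = 665.1 → n = 666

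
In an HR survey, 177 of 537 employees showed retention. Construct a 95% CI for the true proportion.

p̂ = 0.33. CI = p̂ ± z*√(p̂(1-p̂)/n) = (0.29, 0.369)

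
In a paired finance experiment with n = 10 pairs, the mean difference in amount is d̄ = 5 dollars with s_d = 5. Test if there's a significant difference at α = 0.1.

t = d̄/(s_d/√n) = 5/(5/√10) = 3.162. df = 9, critical t = ±1.833. Reject H₀.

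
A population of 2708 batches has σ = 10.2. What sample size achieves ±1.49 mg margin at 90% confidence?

Without FPC: n₀ = (1.645×10.2/1.49)² = 126.812. With FPC: n = n₀N/(n₀+N-1) = 121.2 → n = 122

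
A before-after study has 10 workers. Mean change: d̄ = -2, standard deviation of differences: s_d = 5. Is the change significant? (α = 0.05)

t = d̄/(s_d/√n) = -2/(5/√10) = -1.265. df = 9, critical t = ±2.262. Fail to reject H₀.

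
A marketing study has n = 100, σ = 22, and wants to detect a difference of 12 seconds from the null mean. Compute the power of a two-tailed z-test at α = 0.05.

SE = σ/√n = 22/√100 = 2.2. Non-centrality λ = d/SE = 12/2.2 = 5.455. Power ≈ Φ(λ - z_{α/2}) = Φ(5.455 - 1.96) = Φ(3.495) = 1.0.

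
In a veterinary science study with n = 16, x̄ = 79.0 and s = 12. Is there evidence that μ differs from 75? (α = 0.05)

t = (x̄ - μ₀)/(s/√n) = (79.0 - 75)/(12/√16) = 1.333. df = 15, critical t = ±2.131. Fail to reject H₀.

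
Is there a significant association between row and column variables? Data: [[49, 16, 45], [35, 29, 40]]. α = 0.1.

χ² = 6.22. df = 2, critical = 4.605. Reject H₀. Variables are dependent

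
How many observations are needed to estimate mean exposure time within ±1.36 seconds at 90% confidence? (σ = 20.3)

n = (z*σ/E)² = (1.645×20.3/1.36)² = 602.9 → n = 603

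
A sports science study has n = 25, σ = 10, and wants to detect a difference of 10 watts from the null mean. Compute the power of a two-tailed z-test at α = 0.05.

SE = σ/√n = 10/√25 = 2.0. Non-centrality λ = d/SE = 10/2.0 = 5.0. Power ≈ Φ(λ - z_{α/2}) = Φ(5.0 - 1.96) = Φ(3.04) = 0.999.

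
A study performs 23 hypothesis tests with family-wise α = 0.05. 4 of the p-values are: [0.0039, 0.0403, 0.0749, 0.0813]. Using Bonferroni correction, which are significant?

Bonferroni α = 0.05/23 = 0.00217. None of the given p-values are significant.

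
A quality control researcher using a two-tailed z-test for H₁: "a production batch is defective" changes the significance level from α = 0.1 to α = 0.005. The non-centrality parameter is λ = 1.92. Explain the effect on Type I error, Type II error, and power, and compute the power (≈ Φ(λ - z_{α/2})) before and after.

Decreasing α from 0.1 to 0.005:
• Type I error rate decreases (α is the Type I rate by definition).
• Critical value moves from z_{α/2} = 1.645 to 2.807, so power = Φ(λ - z_{α/2}) goes from Φ(1.92 - 1.645) = 0.608 to Φ(1.92 - 2.807) = 0.188.
• Type II error rate β = 1 - power therefore increases (0.392 → 0.812).
Appropriate when false positives are costly — here, scrapping a good batch — wasted material and cost for no reason.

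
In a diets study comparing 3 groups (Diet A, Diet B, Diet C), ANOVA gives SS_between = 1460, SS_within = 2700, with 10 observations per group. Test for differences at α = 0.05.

df_between = 2, df_within = 27. F = MS_between/MS_within = 730.0/100.0 = 7.3. F_crit ≈ 3.354. Reject H₀. At least one mean differs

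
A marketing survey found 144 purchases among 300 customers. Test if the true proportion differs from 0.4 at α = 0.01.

p̂ = 0.48, p₀ = 0.4. z = (p̂ - p₀)/√(p₀(1-p₀)/n) = 2.828. Critical: ±2.576. Reject H₀.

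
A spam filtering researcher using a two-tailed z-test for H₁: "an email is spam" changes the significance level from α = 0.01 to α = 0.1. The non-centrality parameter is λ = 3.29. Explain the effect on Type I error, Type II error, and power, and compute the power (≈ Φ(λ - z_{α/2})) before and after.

Increasing α from 0.01 to 0.1:
• Type I error rate increases (α is the Type I rate by definition).
• Critical value moves from z_{α/2} = 2.576 to 1.645, so power = Φ(λ - z_{α/2}) goes from Φ(3.29 - 2.576) = 0.762 to Φ(3.29 - 1.645) = 0.95.
• Type II error rate β = 1 - power therefore decreases (0.238 → 0.05).
Appropriate when false negatives are costly — here, a spam email lands in the inbox.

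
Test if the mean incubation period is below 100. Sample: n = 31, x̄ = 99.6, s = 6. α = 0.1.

t = (99.6 - 100)/(6/√31) = -0.371, df = 30. Critical t = -1.31. Fail to reject H₀.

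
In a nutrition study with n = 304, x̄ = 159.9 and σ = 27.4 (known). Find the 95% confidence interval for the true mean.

CI = x̄ ± z*(σ/√n) = 159.9 ± 1.96(27.4/√304) = 159.9 ± 3.08 = (156.82, 162.98)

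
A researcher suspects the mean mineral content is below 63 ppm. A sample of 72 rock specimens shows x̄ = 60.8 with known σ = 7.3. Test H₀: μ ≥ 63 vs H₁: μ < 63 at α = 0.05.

z = -2.557. Critical value: -1.645. Reject H₀.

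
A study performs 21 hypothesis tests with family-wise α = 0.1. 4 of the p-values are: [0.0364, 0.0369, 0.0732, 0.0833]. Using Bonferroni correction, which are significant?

Bonferroni α = 0.1/21 = 0.00476. None of the given p-values are significant.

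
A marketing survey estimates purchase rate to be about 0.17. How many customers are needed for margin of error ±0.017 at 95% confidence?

n = z²p(1-p)/E² = 1.96²×0.17×0.83/0.017² = 1875.6 → n = 1876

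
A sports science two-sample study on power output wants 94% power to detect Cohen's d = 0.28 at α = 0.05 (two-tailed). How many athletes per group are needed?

z_{α/2} = 1.96, z_β = Φ⁻¹(0.94) = 1.555. For small effect (d = 0.28): n per group = 2(z_{α/2} + z_β)²/d² = 2(1.96 + 1.555)²/0.28² = 315.2 → 316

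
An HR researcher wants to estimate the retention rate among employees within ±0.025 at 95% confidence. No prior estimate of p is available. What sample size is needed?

Conservative approach: use p = 0.5 (maximizes p(1-p) = 0.25). n = z²(0.25)/E² = 1.96²×0.25/0.025² = 1536.6 → n = 1537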